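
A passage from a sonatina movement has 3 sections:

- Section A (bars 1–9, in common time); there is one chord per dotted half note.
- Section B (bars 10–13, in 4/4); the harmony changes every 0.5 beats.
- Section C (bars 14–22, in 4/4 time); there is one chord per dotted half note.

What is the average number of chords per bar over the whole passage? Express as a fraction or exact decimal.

28/11 chords per bar

A: 9 bars of 4 beats is 36 beats; at 3 beats each that's 12 chords.
B: 4 bars of 4 beats is 16 beats; at 0.5 beats each that's 32 chords.
C: 9 bars of 4 beats is 36 beats; at 3 beats each that's 12 chords.
Overall: 56 chords over 22 bars → 56/22 = 28/11 chords per bar.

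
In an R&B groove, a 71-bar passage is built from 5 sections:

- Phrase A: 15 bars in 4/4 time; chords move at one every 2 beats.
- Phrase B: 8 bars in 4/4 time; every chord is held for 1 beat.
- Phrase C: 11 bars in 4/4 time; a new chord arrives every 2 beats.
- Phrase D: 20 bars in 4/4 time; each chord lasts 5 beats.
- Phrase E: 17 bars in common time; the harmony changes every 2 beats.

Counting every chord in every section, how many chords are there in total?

134 chords

A: 15 bars × 4 beats = 60 beats; 2 beats/chord → 30 chords.
B: 8 bars × 4 beats = 32 beats; 1 beat/chord → 32 chords.
C: 11 bars × 4 beats = 44 beats; 2 beats/chord → 22 chords.
D: 20 bars × 4 beats = 80 beats; 5 beats/chord → 16 chords.
E: 17 bars × 4 beats = 68 beats; 2 beats/chord → 34 chords.
Total: 30 + 32 + 22 + 16 + 34 = 134.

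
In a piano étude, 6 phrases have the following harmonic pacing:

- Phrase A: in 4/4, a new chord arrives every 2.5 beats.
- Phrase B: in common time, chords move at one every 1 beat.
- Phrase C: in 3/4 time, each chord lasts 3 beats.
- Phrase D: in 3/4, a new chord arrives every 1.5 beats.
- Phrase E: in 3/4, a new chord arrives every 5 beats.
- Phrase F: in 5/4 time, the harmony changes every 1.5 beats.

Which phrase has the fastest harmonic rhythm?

Phrase B

A: 4/2.5 = 1.6 chords/bar.
B: 4/1 = 4 chords/bar.
C: 3/3 = 1 chord/bar.
D: 3/1.5 = 2 chords/bar.
E: 3/5 = 0.6 chords/bar.
F: 5/1.5 = 10/3 chords/bar.
Fastest is B at 4 chords/bar.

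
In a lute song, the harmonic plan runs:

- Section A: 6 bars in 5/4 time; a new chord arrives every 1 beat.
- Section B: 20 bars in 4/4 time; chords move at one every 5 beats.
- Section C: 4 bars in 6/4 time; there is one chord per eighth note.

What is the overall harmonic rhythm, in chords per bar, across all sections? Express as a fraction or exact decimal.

A: 6 × 5 = 30 beats ÷ 1 = 30 chords.
B: 20 × 4 = 80 beats ÷ 5 = 16 chords.
C: 4 × 6 = 24 beats ÷ 0.5 = 48 chords.
Overall: 94 chords over 30 bars → 94/30 = 47/15 chords per bar.

47/15 chords per bar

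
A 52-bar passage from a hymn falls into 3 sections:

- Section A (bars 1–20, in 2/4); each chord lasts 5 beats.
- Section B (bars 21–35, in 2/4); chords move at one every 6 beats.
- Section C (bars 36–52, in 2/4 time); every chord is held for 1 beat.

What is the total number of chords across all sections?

A has 40 beats and chords last 5 each, so 8 chords.
B has 30 beats and chords last 6 each, so 5 chords.
C has 34 beats and chords last 1 each, so 34 chords.
Total: 8 + 5 + 34 = 47.

47 chords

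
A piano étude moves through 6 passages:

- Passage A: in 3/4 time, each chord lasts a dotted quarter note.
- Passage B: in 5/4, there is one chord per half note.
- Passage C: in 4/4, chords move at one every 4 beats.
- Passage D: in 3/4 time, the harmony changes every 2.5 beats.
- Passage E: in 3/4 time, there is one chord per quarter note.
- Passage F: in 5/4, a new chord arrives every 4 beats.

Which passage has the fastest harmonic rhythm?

Passage E

A: 3/1.5 = 2 chords/bar.
B: 5/2 = 2.5 chords/bar.
C: 4/4 = 1 chord/bar.
D: 3/2.5 = 1.2 chords/bar.
E: 3/1 = 3 chords/bar.
F: 5/4 = 1.25 chords/bar.
Fastest is E at 3 chords/bar.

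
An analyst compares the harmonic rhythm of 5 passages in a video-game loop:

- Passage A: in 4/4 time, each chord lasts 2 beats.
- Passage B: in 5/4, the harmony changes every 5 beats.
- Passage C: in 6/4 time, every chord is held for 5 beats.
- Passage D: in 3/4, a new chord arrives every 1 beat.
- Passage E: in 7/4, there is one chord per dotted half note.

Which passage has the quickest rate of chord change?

Passage D

A: 4/2 = 2 chords/bar.
B: 5/5 = 1 chord/bar.
C: 6/5 = 1.2 chords/bar.
D: 3/1 = 3 chords/bar.
E: 7/3 = 7/3 chords/bar.
Fastest is D at 3 chords/bar.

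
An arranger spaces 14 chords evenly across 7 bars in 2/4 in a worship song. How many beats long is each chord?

7 bars × 2 beats/bar = 14 beats total.
14 beats ÷ 14 chords = 1 beats per chord.
(That is a quarter note.)

1 beat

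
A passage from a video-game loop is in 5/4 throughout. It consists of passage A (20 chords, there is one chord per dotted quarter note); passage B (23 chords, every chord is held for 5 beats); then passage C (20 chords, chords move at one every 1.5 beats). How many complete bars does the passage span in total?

A: 20 × 1.5 = 30 beats = 6 bars.
B: 23 × 5 = 115 beats = 23 bars.
C: 20 × 1.5 = 30 beats = 6 bars.
Total: 6 + 23 + 6 = 35 bars.

35 bars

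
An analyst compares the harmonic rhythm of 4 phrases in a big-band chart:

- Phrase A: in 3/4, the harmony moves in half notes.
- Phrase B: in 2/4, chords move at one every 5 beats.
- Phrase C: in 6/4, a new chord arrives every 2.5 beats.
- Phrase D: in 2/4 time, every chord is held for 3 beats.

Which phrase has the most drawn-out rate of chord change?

A: 3/2 = 1.5 chords/bar.
B: 2/5 = 0.4 chords/bar.
C: 6/2.5 = 2.4 chords/bar.
D: 2/3 = 2/3 chords/bar.
Slowest is B at 0.4 chords/bar.

Phrase B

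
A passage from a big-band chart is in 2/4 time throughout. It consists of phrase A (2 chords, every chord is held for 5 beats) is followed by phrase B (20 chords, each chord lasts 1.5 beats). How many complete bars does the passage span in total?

A: 2 × 5 = 10 beats = 5 bars.
B: 20 × 1.5 = 30 beats = 15 bars.
Total: 5 + 15 = 20 bars.

20 bars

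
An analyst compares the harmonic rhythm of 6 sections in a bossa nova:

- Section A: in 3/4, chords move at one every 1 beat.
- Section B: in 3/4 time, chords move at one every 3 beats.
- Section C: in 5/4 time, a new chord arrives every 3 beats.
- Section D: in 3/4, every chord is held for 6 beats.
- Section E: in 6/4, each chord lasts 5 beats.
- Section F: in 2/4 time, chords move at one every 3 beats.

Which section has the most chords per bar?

Section A

A: 3 beats/bar ÷ 1 beat/chord = 3 chords/bar.
B: 3 beats/bar ÷ 3 beats/chord = 1 chord/bar.
C: 5 beats/bar ÷ 3 beats/chord = 5/3 chords/bar.
D: 3 beats/bar ÷ 6 beats/chord = 0.5 chords/bar.
E: 6 beats/bar ÷ 5 beats/chord = 1.2 chords/bar.
F: 2 beats/bar ÷ 3 beats/chord = 2/3 chords/bar.
Fastest is A at 3 chords/bar.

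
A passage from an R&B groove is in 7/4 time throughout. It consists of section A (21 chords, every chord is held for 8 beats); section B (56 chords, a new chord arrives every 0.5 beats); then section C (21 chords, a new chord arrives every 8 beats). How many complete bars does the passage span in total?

52 bars

A: 21 × 8 = 168 beats = 24 bars.
B: 56 × 0.5 = 28 beats = 4 bars.
C: 21 × 8 = 168 beats = 24 bars.
Total: 24 + 4 + 24 = 52 bars.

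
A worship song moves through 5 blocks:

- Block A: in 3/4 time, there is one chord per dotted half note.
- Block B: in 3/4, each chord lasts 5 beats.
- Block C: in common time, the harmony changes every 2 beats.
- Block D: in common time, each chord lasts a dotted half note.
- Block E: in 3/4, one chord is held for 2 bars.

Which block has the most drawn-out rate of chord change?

A: 3 beats/bar ÷ 3 beats/chord = 1 chord/bar.
B: 3 beats/bar ÷ 5 beats/chord = 0.6 chords/bar.
C: 4 beats/bar ÷ 2 beats/chord = 2 chords/bar.
D: 4 beats/bar ÷ 3 beats/chord = 4/3 chords/bar.
E: 3 beats/bar ÷ 6 beats/chord = 0.5 chords/bar.
Slowest is E at 0.5 chords/bar.

Block E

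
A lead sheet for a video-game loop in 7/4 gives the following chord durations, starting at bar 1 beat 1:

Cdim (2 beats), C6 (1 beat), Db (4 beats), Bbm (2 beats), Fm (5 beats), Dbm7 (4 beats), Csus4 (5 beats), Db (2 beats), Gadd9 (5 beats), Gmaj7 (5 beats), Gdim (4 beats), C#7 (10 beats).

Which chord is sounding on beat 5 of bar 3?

Csus4

Beat 5 of bar 3 is beat (3−1)×7 + 5 = 19 overall.
Running totals: Cdim ends at 2, C6 ends at 3, Db ends at 7, Bbm ends at 9, Fm ends at 14, Dbm7 ends at 18, Csus4 ends at 23.
Beat 19 falls within Csus4.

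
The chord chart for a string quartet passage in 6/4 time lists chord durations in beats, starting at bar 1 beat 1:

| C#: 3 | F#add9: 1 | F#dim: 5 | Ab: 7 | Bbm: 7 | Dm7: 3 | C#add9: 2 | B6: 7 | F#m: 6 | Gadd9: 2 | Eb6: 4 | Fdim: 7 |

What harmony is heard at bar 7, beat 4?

F#m

Beat 4 of bar 7 is beat (7−1)×6 + 4 = 40 overall.
Running totals: C# ends at 3, F#add9 ends at 4, F#dim ends at 9, Ab ends at 16, Bbm ends at 23, Dm7 ends at 26, C#add9 ends at 28, B6 ends at 35, F#m ends at 41.
Beat 40 falls within F#m.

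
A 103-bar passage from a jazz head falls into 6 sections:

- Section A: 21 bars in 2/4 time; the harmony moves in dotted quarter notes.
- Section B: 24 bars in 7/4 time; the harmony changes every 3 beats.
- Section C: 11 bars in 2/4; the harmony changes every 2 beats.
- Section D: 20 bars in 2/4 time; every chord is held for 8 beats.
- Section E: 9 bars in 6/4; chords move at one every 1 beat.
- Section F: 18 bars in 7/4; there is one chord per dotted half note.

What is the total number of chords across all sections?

196 chords

A has 42 beats and chords last 1.5 each, so 28 chords.
B has 168 beats and chords last 3 each, so 56 chords.
C has 22 beats and chords last 2 each, so 11 chords.
D has 40 beats and chords last 8 each, so 5 chords.
E has 54 beats and chords last 1 each, so 54 chords.
F has 126 beats and chords last 3 each, so 42 chords.
Total: 28 + 56 + 11 + 5 + 54 + 42 = 196.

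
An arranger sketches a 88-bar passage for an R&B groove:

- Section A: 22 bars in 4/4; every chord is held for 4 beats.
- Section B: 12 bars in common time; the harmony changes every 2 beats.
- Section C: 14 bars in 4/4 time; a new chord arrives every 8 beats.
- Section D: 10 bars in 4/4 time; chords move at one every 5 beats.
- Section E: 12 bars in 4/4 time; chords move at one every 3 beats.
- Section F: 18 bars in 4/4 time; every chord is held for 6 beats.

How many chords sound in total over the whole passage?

A has 88 beats and chords last 4 each, so 22 chords.
B has 48 beats and chords last 2 each, so 24 chords.
C has 56 beats and chords last 8 each, so 7 chords.
D has 40 beats and chords last 5 each, so 8 chords.
E has 48 beats and chords last 3 each, so 16 chords.
F has 72 beats and chords last 6 each, so 12 chords.
Total: 22 + 24 + 7 + 8 + 16 + 12 = 89.

89 chords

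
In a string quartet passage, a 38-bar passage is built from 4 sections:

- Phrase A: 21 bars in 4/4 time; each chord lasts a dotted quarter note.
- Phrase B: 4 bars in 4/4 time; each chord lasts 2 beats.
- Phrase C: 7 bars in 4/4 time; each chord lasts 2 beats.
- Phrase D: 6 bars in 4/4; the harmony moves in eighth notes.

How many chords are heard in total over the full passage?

126 chords

A has 84 beats and chords last 1.5 each, so 56 chords.
B has 16 beats and chords last 2 each, so 8 chords.
C has 28 beats and chords last 2 each, so 14 chords.
D has 24 beats and chords last 0.5 each, so 48 chords.
Total: 56 + 8 + 14 + 48 = 126.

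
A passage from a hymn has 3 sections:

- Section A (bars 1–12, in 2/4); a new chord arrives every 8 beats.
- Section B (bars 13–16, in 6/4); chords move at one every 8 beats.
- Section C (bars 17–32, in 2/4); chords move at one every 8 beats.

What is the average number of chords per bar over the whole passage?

5/16 chords per bar

A: 12 bars of 2 beats is 24 beats; at 8 beats each that's 3 chords.
B: 4 bars of 6 beats is 24 beats; at 8 beats each that's 3 chords.
C: 16 bars of 2 beats is 32 beats; at 8 beats each that's 4 chords.
Overall: 10 chords over 32 bars → 10/32 = 5/16 chords per bar.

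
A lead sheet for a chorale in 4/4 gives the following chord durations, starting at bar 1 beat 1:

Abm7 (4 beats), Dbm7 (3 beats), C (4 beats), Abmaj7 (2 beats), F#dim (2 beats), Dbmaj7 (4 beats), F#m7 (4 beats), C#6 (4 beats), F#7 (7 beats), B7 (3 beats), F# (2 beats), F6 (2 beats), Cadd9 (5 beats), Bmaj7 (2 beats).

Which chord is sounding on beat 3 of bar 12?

Beat 3 of bar 12 is beat (12−1)×4 + 3 = 47 overall.
Running totals: Abm7 ends at 4, Dbm7 ends at 7, C ends at 11, Abmaj7 ends at 13, F#dim ends at 15, Dbmaj7 ends at 19, F#m7 ends at 23, C#6 ends at 27, F#7 ends at 34, B7 ends at 37, F# ends at 39, F6 ends at 41, Cadd9 ends at 46, Bmaj7 ends at 48.
Beat 47 falls within Bmaj7.

Bmaj7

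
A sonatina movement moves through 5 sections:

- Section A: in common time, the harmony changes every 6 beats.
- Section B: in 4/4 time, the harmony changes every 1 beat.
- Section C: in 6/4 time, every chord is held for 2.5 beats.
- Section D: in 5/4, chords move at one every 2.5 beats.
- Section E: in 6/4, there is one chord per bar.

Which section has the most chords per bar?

A: 4 beats/bar ÷ 6 beats/chord = 2/3 chords/bar.
B: 4 beats/bar ÷ 1 beat/chord = 4 chords/bar.
C: 6 beats/bar ÷ 2.5 beats/chord = 2.4 chords/bar.
D: 5 beats/bar ÷ 2.5 beats/chord = 2 chords/bar.
E: 6 beats/bar ÷ 6 beats/chord = 1 chord/bar.
Fastest is B at 4 chords/bar.

Section B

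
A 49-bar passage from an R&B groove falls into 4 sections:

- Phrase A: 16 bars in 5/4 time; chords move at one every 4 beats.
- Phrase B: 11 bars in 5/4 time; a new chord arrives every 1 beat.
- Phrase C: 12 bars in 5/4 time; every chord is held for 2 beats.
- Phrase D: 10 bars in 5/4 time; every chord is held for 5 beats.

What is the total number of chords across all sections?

A: 16 bars × 5 beats = 80 beats; 4 beats/chord → 20 chords.
B: 11 bars × 5 beats = 55 beats; 1 beat/chord → 55 chords.
C: 12 bars × 5 beats = 60 beats; 2 beats/chord → 30 chords.
D: 10 bars × 5 beats = 50 beats; 5 beats/chord → 10 chords.
Total: 20 + 55 + 30 + 10 = 115.

115 chords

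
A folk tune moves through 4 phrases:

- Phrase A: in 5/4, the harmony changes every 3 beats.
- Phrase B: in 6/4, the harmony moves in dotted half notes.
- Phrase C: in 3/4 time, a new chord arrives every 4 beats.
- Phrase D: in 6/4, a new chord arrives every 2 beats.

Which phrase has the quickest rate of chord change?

A: each chord is 3 beats in 5/4, so 5/3 per bar.
B: each chord is 3 beats in 6/4, so 2 per bar.
C: each chord is 4 beats in 3/4, so 0.75 per bar.
D: each chord is 2 beats in 6/4, so 3 per bar.
Fastest is D at 3 chords/bar.

Phrase D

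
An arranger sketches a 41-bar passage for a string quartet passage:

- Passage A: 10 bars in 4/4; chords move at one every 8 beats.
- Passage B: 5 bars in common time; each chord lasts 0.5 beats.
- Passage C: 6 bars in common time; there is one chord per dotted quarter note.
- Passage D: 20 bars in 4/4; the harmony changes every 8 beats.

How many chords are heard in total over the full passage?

71 chords

A: 10·4 = 40 beats, 40/8 = 5 chords.
B: 5·4 = 20 beats, 20/0.5 = 40 chords.
C: 6·4 = 24 beats, 24/1.5 = 16 chords.
D: 20·4 = 80 beats, 80/8 = 10 chords.
Total: 5 + 40 + 16 + 10 = 71.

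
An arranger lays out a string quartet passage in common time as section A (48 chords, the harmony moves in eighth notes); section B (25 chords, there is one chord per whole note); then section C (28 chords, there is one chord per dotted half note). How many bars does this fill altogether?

52 bars

A: 48 × 0.5 = 24 beats = 6 bars.
B: 25 × 4 = 100 beats = 25 bars.
C: 28 × 3 = 84 beats = 21 bars.
Total: 6 + 25 + 21 = 52 bars.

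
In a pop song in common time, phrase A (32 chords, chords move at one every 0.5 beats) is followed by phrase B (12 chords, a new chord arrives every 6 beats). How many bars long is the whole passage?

22 bars

A: 32 × 0.5 = 16 beats = 4 bars.
B: 12 × 6 = 72 beats = 18 bars.
Total: 4 + 18 = 22 bars.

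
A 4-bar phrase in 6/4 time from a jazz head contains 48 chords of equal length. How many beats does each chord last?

0.5 beats

4 bars × 6 beats/bar = 24 beats total.
24 beats ÷ 48 chords = 0.5 beats per chord.
(That is an eighth note.)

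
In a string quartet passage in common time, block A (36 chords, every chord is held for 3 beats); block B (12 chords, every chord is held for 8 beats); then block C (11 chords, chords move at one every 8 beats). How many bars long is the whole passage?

73 bars

A: 36 × 3 = 108 beats = 27 bars.
B: 12 × 8 = 96 beats = 24 bars.
C: 11 × 8 = 88 beats = 22 bars.
Total: 27 + 24 + 22 = 73 bars.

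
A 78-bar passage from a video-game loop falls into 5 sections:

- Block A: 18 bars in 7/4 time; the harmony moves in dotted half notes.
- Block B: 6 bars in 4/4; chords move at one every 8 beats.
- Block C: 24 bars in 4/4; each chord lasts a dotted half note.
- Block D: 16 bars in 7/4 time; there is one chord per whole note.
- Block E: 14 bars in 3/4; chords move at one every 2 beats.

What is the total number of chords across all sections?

A: 18·7 = 126 beats, 126/3 = 42 chords.
B: 6·4 = 24 beats, 24/8 = 3 chords.
C: 24·4 = 96 beats, 96/3 = 32 chords.
D: 16·7 = 112 beats, 112/4 = 28 chords.
E: 14·3 = 42 beats, 42/2 = 21 chords.
Total: 42 + 3 + 32 + 28 + 21 = 126.

126 chords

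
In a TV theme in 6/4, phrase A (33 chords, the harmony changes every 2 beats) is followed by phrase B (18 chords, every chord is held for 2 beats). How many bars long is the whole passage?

A: 33 × 2 = 66 beats = 11 bars.
B: 18 × 2 = 36 beats = 6 bars.
Total: 11 + 6 = 17 bars.

17 bars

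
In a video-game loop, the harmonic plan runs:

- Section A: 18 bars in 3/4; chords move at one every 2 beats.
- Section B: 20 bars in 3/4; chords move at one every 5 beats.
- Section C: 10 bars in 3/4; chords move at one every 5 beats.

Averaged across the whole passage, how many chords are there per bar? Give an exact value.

A: 18 bars of 3 beats is 54 beats; at 2 beats each that's 27 chords.
B: 20 bars of 3 beats is 60 beats; at 5 beats each that's 12 chords.
C: 10 bars of 3 beats is 30 beats; at 5 beats each that's 6 chords.
Overall: 45 chords over 48 bars → 45/48 = 15/16 chords per bar.

15/16 chords per bar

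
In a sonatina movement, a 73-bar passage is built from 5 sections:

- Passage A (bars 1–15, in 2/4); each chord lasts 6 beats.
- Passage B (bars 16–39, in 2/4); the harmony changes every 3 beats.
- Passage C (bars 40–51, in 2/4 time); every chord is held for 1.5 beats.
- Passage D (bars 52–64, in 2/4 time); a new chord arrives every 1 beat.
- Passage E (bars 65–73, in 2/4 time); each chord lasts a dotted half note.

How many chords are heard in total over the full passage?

A has 30 beats and chords last 6 each, so 5 chords.
B has 48 beats and chords last 3 each, so 16 chords.
C has 24 beats and chords last 1.5 each, so 16 chords.
D has 26 beats and chords last 1 each, so 26 chords.
E has 18 beats and chords last 3 each, so 6 chords.
Total: 5 + 16 + 16 + 26 + 6 = 69.

69 chords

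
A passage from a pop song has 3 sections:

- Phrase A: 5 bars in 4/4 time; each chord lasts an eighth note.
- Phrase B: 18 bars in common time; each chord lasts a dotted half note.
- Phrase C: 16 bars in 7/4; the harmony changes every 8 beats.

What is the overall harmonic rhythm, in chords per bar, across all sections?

2 chords per bar

A: 5 × 4 = 20 beats ÷ 0.5 = 40 chords.
B: 18 × 4 = 72 beats ÷ 3 = 24 chords.
C: 16 × 7 = 112 beats ÷ 8 = 14 chords.
Overall: 78 chords over 39 bars → 78/39 = 2 chords per bar.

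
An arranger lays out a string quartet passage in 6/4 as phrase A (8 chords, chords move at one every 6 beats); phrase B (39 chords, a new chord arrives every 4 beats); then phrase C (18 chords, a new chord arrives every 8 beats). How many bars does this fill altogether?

A: 8 × 6 = 48 beats = 8 bars.
B: 39 × 4 = 156 beats = 26 bars.
C: 18 × 8 = 144 beats = 24 bars.
Total: 8 + 26 + 24 = 58 bars.

58 bars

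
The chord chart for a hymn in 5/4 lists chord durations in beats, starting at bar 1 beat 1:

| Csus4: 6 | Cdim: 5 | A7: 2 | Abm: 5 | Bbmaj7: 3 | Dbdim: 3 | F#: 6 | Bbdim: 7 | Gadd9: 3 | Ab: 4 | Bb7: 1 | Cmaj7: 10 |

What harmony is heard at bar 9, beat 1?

Beat 1 of bar 9 is beat (9−1)×5 + 1 = 41 overall.
Running totals: Csus4 ends at 6, Cdim ends at 11, A7 ends at 13, Abm ends at 18, Bbmaj7 ends at 21, Dbdim ends at 24, F# ends at 30, Bbdim ends at 37, Gadd9 ends at 40, Ab ends at 44.
Beat 41 falls within Ab.

Ab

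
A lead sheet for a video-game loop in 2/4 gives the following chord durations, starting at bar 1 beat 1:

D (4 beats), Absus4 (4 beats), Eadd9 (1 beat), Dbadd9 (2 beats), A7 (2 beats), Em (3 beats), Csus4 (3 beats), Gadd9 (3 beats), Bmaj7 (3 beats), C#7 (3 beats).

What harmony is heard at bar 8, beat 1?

Em

Beat 1 of bar 8 is beat (8−1)×2 + 1 = 15 overall.
Running totals: D ends at 4, Absus4 ends at 8, Eadd9 ends at 9, Dbadd9 ends at 11, A7 ends at 13, Em ends at 16.
Beat 15 falls within Em.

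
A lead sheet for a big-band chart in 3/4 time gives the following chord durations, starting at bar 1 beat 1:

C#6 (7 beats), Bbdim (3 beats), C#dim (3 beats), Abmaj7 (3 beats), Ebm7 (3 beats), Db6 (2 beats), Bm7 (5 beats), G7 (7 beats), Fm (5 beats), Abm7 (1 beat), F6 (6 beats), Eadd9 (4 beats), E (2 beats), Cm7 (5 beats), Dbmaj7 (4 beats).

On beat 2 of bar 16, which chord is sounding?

Beat 2 of bar 16 is beat (16−1)×3 + 2 = 47 overall.
Running totals: C#6 ends at 7, Bbdim ends at 10, C#dim ends at 13, Abmaj7 ends at 16, Ebm7 ends at 19, Db6 ends at 21, Bm7 ends at 26, G7 ends at 33, Fm ends at 38, Abm7 ends at 39, F6 ends at 45, Eadd9 ends at 49.
Beat 47 falls within Eadd9.

Eadd9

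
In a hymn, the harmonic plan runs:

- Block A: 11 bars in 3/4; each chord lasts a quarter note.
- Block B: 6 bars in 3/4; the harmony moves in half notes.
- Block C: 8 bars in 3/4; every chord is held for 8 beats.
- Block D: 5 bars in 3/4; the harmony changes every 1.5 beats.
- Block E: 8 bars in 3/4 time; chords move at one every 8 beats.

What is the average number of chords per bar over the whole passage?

29/19 chords per bar

A: 11 bars of 3 beats is 33 beats; at 1 beat each that's 33 chords.
B: 6 bars of 3 beats is 18 beats; at 2 beats each that's 9 chords.
C: 8 bars of 3 beats is 24 beats; at 8 beats each that's 3 chords.
D: 5 bars of 3 beats is 15 beats; at 1.5 beats each that's 10 chords.
E: 8 bars of 3 beats is 24 beats; at 8 beats each that's 3 chords.
Overall: 58 chords over 38 bars → 58/38 = 29/19 chords per bar.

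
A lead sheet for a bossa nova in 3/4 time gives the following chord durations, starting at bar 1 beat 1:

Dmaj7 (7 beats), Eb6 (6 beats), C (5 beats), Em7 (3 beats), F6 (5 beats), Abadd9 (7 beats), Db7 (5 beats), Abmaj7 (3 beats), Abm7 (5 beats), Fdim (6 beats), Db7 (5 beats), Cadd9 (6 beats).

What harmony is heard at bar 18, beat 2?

Db7

Beat 2 of bar 18 is beat (18−1)×3 + 2 = 53 overall.
Running totals: Dmaj7 ends at 7, Eb6 ends at 13, C ends at 18, Em7 ends at 21, F6 ends at 26, Abadd9 ends at 33, Db7 ends at 38, Abmaj7 ends at 41, Abm7 ends at 46, Fdim ends at 52, Db7 ends at 57.
Beat 53 falls within Db7.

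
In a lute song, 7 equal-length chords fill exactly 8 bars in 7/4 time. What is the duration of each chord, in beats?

8 bars × 7 beats/bar = 56 beats total.
56 beats ÷ 7 chords = 8 beats per chord.

8 beats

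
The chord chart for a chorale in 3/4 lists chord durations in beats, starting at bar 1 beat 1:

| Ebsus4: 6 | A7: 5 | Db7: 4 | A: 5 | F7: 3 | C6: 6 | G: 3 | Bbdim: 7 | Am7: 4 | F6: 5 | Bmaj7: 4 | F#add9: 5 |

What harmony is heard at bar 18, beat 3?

F#add9

Beat 3 of bar 18 is beat (18−1)×3 + 3 = 54 overall.
Running totals: Ebsus4 ends at 6, A7 ends at 11, Db7 ends at 15, A ends at 20, F7 ends at 23, C6 ends at 29, G ends at 32, Bbdim ends at 39, Am7 ends at 43, F6 ends at 48, Bmaj7 ends at 52, F#add9 ends at 57.
Beat 54 falls within F#add9.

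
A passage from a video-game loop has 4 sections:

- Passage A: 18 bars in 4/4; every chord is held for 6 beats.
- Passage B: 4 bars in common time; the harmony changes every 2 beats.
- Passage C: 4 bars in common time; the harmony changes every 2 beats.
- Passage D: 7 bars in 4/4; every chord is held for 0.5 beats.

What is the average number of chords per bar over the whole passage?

28/11 chords per bar

A: 18 × 4 = 72 beats ÷ 6 = 12 chords.
B: 4 × 4 = 16 beats ÷ 2 = 8 chords.
C: 4 × 4 = 16 beats ÷ 2 = 8 chords.
D: 7 × 4 = 28 beats ÷ 0.5 = 56 chords.
Overall: 84 chords over 33 bars → 84/33 = 28/11 chords per bar.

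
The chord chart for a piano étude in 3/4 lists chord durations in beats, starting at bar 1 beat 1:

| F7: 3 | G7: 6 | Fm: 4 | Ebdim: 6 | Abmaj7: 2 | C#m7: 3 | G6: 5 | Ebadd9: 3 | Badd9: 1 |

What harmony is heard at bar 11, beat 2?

Beat 2 of bar 11 is beat (11−1)×3 + 2 = 32 overall.
Running totals: F7 ends at 3, G7 ends at 9, Fm ends at 13, Ebdim ends at 19, Abmaj7 ends at 21, C#m7 ends at 24, G6 ends at 29, Ebadd9 ends at 32.
Beat 32 falls within Ebadd9.

Ebadd9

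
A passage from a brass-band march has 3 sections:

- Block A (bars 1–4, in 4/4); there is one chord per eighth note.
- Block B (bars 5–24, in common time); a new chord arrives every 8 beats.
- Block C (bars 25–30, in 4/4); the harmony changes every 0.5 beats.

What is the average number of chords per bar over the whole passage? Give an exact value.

3 chords per bar

A: 4 × 4 = 16 beats ÷ 0.5 = 32 chords.
B: 20 × 4 = 80 beats ÷ 8 = 10 chords.
C: 6 × 4 = 24 beats ÷ 0.5 = 48 chords.
Overall: 90 chords over 30 bars → 90/30 = 3 chords per bar.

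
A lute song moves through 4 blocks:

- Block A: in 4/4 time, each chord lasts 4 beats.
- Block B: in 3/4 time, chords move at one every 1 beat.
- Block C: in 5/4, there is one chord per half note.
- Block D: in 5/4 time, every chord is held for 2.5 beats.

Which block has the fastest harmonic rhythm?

Block B

A: 4/4 = 1 chord/bar.
B: 3/1 = 3 chords/bar.
C: 5/2 = 2.5 chords/bar.
D: 5/2.5 = 2 chords/bar.
Fastest is B at 3 chords/bar.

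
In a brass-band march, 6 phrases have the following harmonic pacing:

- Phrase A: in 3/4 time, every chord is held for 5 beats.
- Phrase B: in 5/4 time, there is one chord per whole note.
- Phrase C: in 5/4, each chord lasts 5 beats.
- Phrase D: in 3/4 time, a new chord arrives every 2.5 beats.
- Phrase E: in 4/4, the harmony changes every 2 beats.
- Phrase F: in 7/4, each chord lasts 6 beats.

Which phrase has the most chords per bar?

A: each chord is 5 beats in 3/4, so 0.6 per bar.
B: each chord is 4 beats in 5/4, so 1.25 per bar.
C: each chord is 5 beats in 5/4, so 1 per bar.
D: each chord is 2.5 beats in 3/4, so 1.2 per bar.
E: each chord is 2 beats in 4/4, so 2 per bar.
F: each chord is 6 beats in 7/4, so 7/6 per bar.
Fastest is E at 2 chords/bar.

Phrase E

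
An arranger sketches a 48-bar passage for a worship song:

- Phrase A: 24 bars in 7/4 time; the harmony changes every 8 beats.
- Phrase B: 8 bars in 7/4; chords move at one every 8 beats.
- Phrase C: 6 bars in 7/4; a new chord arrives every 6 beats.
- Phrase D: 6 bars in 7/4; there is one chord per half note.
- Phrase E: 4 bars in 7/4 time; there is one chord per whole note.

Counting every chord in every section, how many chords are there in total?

A: 24 bars × 7 beats = 168 beats; 8 beats/chord → 21 chords.
B: 8 bars × 7 beats = 56 beats; 8 beats/chord → 7 chords.
C: 6 bars × 7 beats = 42 beats; 6 beats/chord → 7 chords.
D: 6 bars × 7 beats = 42 beats; 2 beats/chord → 21 chords.
E: 4 bars × 7 beats = 28 beats; 4 beats/chord → 7 chords.
Total: 21 + 7 + 7 + 21 + 7 = 63.

63 chords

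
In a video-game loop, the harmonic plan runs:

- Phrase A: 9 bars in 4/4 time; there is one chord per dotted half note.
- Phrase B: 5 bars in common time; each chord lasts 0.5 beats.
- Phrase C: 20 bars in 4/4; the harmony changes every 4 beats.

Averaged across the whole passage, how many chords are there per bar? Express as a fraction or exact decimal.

A: 9 bars of 4 beats is 36 beats; at 3 beats each that's 12 chords.
B: 5 bars of 4 beats is 20 beats; at 0.5 beats each that's 40 chords.
C: 20 bars of 4 beats is 80 beats; at 4 beats each that's 20 chords.
Overall: 72 chords over 34 bars → 72/34 = 36/17 chords per bar.

36/17 chords per bar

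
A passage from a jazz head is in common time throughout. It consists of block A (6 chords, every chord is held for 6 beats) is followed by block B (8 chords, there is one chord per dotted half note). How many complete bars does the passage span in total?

15 bars

A: 6 × 6 = 36 beats = 9 bars.
B: 8 × 3 = 24 beats = 6 bars.
Total: 9 + 6 = 15 bars.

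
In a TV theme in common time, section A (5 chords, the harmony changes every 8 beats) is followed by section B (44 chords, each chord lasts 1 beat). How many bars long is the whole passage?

A: 5 × 8 = 40 beats = 10 bars.
B: 44 × 1 = 44 beats = 11 bars.
Total: 10 + 11 = 21 bars.

21 bars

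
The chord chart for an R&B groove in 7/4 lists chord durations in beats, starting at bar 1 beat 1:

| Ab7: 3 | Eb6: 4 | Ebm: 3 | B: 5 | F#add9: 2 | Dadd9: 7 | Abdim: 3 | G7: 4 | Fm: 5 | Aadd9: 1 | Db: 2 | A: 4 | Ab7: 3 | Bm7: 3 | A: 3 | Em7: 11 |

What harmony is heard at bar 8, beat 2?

Beat 2 of bar 8 is beat (8−1)×7 + 2 = 51 overall.
Running totals: Ab7 ends at 3, Eb6 ends at 7, Ebm ends at 10, B ends at 15, F#add9 ends at 17, Dadd9 ends at 24, Abdim ends at 27, G7 ends at 31, Fm ends at 36, Aadd9 ends at 37, Db ends at 39, A ends at 43, Ab7 ends at 46, Bm7 ends at 49, A ends at 52.
Beat 51 falls within A.

A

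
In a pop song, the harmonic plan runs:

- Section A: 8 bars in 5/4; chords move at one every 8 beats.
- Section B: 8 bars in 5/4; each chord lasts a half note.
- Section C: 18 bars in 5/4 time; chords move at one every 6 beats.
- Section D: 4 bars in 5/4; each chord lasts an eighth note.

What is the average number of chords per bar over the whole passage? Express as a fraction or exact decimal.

A: 8 bars of 5 beats is 40 beats; at 8 beats each that's 5 chords.
B: 8 bars of 5 beats is 40 beats; at 2 beats each that's 20 chords.
C: 18 bars of 5 beats is 90 beats; at 6 beats each that's 15 chords.
D: 4 bars of 5 beats is 20 beats; at 0.5 beats each that's 40 chords.
Overall: 80 chords over 38 bars → 80/38 = 40/19 chords per bar.

40/19 chords per bar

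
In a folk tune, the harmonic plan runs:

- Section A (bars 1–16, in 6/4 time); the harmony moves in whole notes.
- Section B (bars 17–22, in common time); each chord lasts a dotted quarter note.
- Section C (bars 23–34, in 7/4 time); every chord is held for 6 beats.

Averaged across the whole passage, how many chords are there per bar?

27/17 chords per bar

A: 16 bars of 6 beats is 96 beats; at 4 beats each that's 24 chords.
B: 6 bars of 4 beats is 24 beats; at 1.5 beats each that's 16 chords.
C: 12 bars of 7 beats is 84 beats; at 6 beats each that's 14 chords.
Overall: 54 chords over 34 bars → 54/34 = 27/17 chords per bar.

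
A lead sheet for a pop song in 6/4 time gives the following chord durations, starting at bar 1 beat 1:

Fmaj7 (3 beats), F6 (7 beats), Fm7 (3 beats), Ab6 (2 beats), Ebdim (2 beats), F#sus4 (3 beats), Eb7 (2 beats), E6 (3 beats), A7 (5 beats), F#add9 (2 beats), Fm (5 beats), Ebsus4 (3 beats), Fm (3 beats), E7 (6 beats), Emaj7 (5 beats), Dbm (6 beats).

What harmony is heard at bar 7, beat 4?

Ebsus4

Beat 4 of bar 7 is beat (7−1)×6 + 4 = 40 overall.
Running totals: Fmaj7 ends at 3, F6 ends at 10, Fm7 ends at 13, Ab6 ends at 15, Ebdim ends at 17, F#sus4 ends at 20, Eb7 ends at 22, E6 ends at 25, A7 ends at 30, F#add9 ends at 32, Fm ends at 37, Ebsus4 ends at 40.
Beat 40 falls within Ebsus4.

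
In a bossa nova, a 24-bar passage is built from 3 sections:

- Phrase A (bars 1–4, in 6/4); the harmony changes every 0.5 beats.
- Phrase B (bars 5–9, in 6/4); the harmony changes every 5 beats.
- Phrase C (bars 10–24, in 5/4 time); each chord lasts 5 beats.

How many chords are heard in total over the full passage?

A: 4 bars × 6 beats = 24 beats; 0.5 beats/chord → 48 chords.
B: 5 bars × 6 beats = 30 beats; 5 beats/chord → 6 chords.
C: 15 bars × 5 beats = 75 beats; 5 beats/chord → 15 chords.
Total: 48 + 6 + 15 = 69.

69 chords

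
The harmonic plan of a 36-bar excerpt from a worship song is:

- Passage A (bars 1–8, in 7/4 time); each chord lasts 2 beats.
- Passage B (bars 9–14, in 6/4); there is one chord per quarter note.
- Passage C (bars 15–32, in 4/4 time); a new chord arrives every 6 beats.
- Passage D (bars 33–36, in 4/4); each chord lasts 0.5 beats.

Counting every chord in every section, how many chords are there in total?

108 chords

A: 8·7 = 56 beats, 56/2 = 28 chords.
B: 6·6 = 36 beats, 36/1 = 36 chords.
C: 18·4 = 72 beats, 72/6 = 12 chords.
D: 4·4 = 16 beats, 16/0.5 = 32 chords.
Total: 28 + 36 + 12 + 32 = 108.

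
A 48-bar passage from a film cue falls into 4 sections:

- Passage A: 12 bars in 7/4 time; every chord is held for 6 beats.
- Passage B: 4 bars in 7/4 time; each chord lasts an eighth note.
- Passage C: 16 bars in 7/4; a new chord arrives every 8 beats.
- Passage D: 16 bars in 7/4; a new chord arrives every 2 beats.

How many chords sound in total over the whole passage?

140 chords

A: 12 bars × 7 beats = 84 beats; 6 beats/chord → 14 chords.
B: 4 bars × 7 beats = 28 beats; 0.5 beats/chord → 56 chords.
C: 16 bars × 7 beats = 112 beats; 8 beats/chord → 14 chords.
D: 16 bars × 7 beats = 112 beats; 2 beats/chord → 56 chords.
Total: 14 + 56 + 14 + 56 = 140.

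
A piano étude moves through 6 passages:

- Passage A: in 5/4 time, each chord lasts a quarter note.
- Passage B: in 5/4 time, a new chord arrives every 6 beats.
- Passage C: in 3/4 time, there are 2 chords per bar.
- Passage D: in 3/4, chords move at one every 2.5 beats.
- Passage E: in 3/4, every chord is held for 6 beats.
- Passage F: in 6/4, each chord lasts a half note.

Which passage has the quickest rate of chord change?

Passage A

A: 5 beats/bar ÷ 1 beat/chord = 5 chords/bar.
B: 5 beats/bar ÷ 6 beats/chord = 5/6 chords/bar.
C: 3 beats/bar ÷ 1.5 beats/chord = 2 chords/bar.
D: 3 beats/bar ÷ 2.5 beats/chord = 1.2 chords/bar.
E: 3 beats/bar ÷ 6 beats/chord = 0.5 chords/bar.
F: 6 beats/bar ÷ 2 beats/chord = 3 chords/bar.
Fastest is A at 5 chords/bar.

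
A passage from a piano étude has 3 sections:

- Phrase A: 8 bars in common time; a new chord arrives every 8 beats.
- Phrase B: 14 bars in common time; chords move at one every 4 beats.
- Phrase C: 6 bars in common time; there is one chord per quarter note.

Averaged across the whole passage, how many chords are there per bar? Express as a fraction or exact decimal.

1.5 chords per bar

A: 8 bars of 4 beats is 32 beats; at 8 beats each that's 4 chords.
B: 14 bars of 4 beats is 56 beats; at 4 beats each that's 14 chords.
C: 6 bars of 4 beats is 24 beats; at 1 beat each that's 24 chords.
Overall: 42 chords over 28 bars → 42/28 = 1.5 chords per bar.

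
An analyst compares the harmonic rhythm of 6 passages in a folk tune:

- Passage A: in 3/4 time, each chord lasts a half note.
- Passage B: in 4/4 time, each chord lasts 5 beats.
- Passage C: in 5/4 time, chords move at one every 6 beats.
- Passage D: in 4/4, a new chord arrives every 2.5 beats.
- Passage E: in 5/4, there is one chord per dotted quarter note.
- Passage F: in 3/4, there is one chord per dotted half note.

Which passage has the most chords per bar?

A: 3 beats/bar ÷ 2 beats/chord = 1.5 chords/bar.
B: 4 beats/bar ÷ 5 beats/chord = 0.8 chords/bar.
C: 5 beats/bar ÷ 6 beats/chord = 5/6 chords/bar.
D: 4 beats/bar ÷ 2.5 beats/chord = 1.6 chords/bar.
E: 5 beats/bar ÷ 1.5 beats/chord = 10/3 chords/bar.
F: 3 beats/bar ÷ 3 beats/chord = 1 chord/bar.
Fastest is E at 10/3 chords/bar.

Passage E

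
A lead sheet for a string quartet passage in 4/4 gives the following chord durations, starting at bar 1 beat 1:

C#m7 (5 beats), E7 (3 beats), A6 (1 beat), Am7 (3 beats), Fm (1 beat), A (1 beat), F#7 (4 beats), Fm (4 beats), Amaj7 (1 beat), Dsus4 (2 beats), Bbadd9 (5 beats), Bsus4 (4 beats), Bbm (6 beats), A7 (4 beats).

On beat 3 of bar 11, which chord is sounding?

Beat 3 of bar 11 is beat (11−1)×4 + 3 = 43 overall.
Running totals: C#m7 ends at 5, E7 ends at 8, A6 ends at 9, Am7 ends at 12, Fm ends at 13, A ends at 14, F#7 ends at 18, Fm ends at 22, Amaj7 ends at 23, Dsus4 ends at 25, Bbadd9 ends at 30, Bsus4 ends at 34, Bbm ends at 40, A7 ends at 44.
Beat 43 falls within A7.

A7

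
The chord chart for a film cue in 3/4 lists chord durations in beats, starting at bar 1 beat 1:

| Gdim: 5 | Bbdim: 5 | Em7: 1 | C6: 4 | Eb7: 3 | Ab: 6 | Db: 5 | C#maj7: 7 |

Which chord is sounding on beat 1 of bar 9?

Db

Beat 1 of bar 9 is beat (9−1)×3 + 1 = 25 overall.
Running totals: Gdim ends at 5, Bbdim ends at 10, Em7 ends at 11, C6 ends at 15, Eb7 ends at 18, Ab ends at 24, Db ends at 29.
Beat 25 falls within Db.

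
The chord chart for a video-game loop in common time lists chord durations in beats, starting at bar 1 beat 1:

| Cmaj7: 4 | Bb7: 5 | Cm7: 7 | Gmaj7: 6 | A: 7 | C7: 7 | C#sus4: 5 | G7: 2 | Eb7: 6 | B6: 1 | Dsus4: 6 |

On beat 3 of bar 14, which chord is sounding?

Dsus4

Beat 3 of bar 14 is beat (14−1)×4 + 3 = 55 overall.
Running totals: Cmaj7 ends at 4, Bb7 ends at 9, Cm7 ends at 16, Gmaj7 ends at 22, A ends at 29, C7 ends at 36, C#sus4 ends at 41, G7 ends at 43, Eb7 ends at 49, B6 ends at 50, Dsus4 ends at 56.
Beat 55 falls within Dsus4.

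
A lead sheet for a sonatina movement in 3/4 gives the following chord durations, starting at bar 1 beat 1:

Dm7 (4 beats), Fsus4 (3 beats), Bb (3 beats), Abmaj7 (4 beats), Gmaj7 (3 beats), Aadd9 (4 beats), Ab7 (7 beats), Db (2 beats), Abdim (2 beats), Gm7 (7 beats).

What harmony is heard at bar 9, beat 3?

Ab7

Beat 3 of bar 9 is beat (9−1)×3 + 3 = 27 overall.
Running totals: Dm7 ends at 4, Fsus4 ends at 7, Bb ends at 10, Abmaj7 ends at 14, Gmaj7 ends at 17, Aadd9 ends at 21, Ab7 ends at 28.
Beat 27 falls within Ab7.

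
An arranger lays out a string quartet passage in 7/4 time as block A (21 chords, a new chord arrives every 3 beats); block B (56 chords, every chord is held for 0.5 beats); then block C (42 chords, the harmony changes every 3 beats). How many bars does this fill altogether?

31 bars

A: 21 × 3 = 63 beats = 9 bars.
B: 56 × 0.5 = 28 beats = 4 bars.
C: 42 × 3 = 126 beats = 18 bars.
Total: 9 + 4 + 18 = 31 bars.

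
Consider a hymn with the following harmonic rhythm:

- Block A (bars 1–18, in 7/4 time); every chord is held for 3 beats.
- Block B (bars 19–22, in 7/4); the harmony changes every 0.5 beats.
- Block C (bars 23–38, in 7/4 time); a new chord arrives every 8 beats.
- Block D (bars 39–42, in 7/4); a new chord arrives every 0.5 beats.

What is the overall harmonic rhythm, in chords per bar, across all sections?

4 chords per bar

A: 18 × 7 = 126 beats ÷ 3 = 42 chords.
B: 4 × 7 = 28 beats ÷ 0.5 = 56 chords.
C: 16 × 7 = 112 beats ÷ 8 = 14 chords.
D: 4 × 7 = 28 beats ÷ 0.5 = 56 chords.
Overall: 168 chords over 42 bars → 168/42 = 4 chords per bar.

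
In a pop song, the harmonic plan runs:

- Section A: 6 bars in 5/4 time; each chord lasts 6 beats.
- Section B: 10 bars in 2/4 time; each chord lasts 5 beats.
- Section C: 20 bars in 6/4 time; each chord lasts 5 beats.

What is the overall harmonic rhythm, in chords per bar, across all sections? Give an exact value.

A: 6 bars of 5 beats is 30 beats; at 6 beats each that's 5 chords.
B: 10 bars of 2 beats is 20 beats; at 5 beats each that's 4 chords.
C: 20 bars of 6 beats is 120 beats; at 5 beats each that's 24 chords.
Overall: 33 chords over 36 bars → 33/36 = 11/12 chords per bar.

11/12 chords per bar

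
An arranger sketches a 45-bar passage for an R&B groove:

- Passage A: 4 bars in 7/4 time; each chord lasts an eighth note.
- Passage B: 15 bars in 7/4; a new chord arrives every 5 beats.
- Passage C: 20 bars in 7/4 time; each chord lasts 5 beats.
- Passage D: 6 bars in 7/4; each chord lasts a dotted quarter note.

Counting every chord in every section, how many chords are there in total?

A: 4 bars × 7 beats = 28 beats; 0.5 beats/chord → 56 chords.
B: 15 bars × 7 beats = 105 beats; 5 beats/chord → 21 chords.
C: 20 bars × 7 beats = 140 beats; 5 beats/chord → 28 chords.
D: 6 bars × 7 beats = 42 beats; 1.5 beats/chord → 28 chords.
Total: 56 + 21 + 28 + 28 = 133.

133 chords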